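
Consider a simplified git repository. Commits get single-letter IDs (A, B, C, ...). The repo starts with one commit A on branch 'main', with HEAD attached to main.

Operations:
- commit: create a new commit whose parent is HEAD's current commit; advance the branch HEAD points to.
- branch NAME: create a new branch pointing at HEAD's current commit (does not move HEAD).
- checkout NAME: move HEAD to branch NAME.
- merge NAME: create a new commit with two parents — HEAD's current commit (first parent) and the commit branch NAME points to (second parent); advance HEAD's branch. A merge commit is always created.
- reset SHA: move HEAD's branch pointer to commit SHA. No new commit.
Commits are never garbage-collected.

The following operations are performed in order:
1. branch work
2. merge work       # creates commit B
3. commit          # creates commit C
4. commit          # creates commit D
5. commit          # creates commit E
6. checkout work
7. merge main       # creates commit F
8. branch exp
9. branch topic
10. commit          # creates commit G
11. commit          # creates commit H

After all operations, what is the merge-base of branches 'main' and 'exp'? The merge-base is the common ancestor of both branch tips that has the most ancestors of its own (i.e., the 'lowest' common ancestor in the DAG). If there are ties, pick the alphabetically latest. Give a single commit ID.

After op 1 (branch): HEAD=main@A [main=A work=A]
After op 2 (merge): HEAD=main@B [main=B work=A]
After op 3 (commit): HEAD=main@C [main=C work=A]
After op 4 (commit): HEAD=main@D [main=D work=A]
After op 5 (commit): HEAD=main@E [main=E work=A]
After op 6 (checkout): HEAD=work@A [main=E work=A]
After op 7 (merge): HEAD=work@F [main=E work=F]
After op 8 (branch): HEAD=work@F [exp=F main=E work=F]
After op 9 (branch): HEAD=work@F [exp=F main=E topic=F work=F]
After op 10 (commit): HEAD=work@G [exp=F main=E topic=F work=G]
After op 11 (commit): HEAD=work@H [exp=F main=E topic=F work=H]
ancestors(main=E): ['A', 'B', 'C', 'D', 'E']
ancestors(exp=F): ['A', 'B', 'C', 'D', 'E', 'F']
common: ['A', 'B', 'C', 'D', 'E']

Answer: E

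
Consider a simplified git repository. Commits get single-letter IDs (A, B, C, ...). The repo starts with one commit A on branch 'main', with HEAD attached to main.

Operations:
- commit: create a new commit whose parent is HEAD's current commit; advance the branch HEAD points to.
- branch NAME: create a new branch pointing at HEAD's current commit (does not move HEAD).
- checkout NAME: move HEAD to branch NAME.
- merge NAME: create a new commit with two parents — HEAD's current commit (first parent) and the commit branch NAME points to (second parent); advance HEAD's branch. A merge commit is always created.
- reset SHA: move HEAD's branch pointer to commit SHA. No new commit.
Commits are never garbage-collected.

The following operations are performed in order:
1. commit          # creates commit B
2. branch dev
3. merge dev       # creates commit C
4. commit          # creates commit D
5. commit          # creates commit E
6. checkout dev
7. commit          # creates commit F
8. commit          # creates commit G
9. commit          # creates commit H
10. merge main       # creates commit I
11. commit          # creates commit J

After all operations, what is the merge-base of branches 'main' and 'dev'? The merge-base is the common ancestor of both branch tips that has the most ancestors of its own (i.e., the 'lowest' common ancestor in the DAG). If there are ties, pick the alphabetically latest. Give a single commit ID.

Answer: E

Derivation:
After op 1 (commit): HEAD=main@B [main=B]
After op 2 (branch): HEAD=main@B [dev=B main=B]
After op 3 (merge): HEAD=main@C [dev=B main=C]
After op 4 (commit): HEAD=main@D [dev=B main=D]
After op 5 (commit): HEAD=main@E [dev=B main=E]
After op 6 (checkout): HEAD=dev@B [dev=B main=E]
After op 7 (commit): HEAD=dev@F [dev=F main=E]
After op 8 (commit): HEAD=dev@G [dev=G main=E]
After op 9 (commit): HEAD=dev@H [dev=H main=E]
After op 10 (merge): HEAD=dev@I [dev=I main=E]
After op 11 (commit): HEAD=dev@J [dev=J main=E]
ancestors(main=E): ['A', 'B', 'C', 'D', 'E']
ancestors(dev=J): ['A', 'B', 'C', 'D', 'E', 'F', 'G', 'H', 'I', 'J']
common: ['A', 'B', 'C', 'D', 'E']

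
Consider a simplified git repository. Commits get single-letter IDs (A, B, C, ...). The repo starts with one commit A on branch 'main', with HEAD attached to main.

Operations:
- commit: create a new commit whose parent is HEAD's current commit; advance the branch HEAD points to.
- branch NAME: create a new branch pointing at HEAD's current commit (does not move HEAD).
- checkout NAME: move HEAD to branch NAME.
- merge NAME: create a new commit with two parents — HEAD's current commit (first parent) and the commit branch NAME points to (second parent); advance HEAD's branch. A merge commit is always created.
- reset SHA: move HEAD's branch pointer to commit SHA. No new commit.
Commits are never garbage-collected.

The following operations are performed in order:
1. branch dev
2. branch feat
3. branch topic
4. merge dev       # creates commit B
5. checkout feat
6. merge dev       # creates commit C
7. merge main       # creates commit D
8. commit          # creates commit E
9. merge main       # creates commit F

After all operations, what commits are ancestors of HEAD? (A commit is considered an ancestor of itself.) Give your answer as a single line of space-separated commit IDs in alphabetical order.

After op 1 (branch): HEAD=main@A [dev=A main=A]
After op 2 (branch): HEAD=main@A [dev=A feat=A main=A]
After op 3 (branch): HEAD=main@A [dev=A feat=A main=A topic=A]
After op 4 (merge): HEAD=main@B [dev=A feat=A main=B topic=A]
After op 5 (checkout): HEAD=feat@A [dev=A feat=A main=B topic=A]
After op 6 (merge): HEAD=feat@C [dev=A feat=C main=B topic=A]
After op 7 (merge): HEAD=feat@D [dev=A feat=D main=B topic=A]
After op 8 (commit): HEAD=feat@E [dev=A feat=E main=B topic=A]
After op 9 (merge): HEAD=feat@F [dev=A feat=F main=B topic=A]

Answer: A B C D E F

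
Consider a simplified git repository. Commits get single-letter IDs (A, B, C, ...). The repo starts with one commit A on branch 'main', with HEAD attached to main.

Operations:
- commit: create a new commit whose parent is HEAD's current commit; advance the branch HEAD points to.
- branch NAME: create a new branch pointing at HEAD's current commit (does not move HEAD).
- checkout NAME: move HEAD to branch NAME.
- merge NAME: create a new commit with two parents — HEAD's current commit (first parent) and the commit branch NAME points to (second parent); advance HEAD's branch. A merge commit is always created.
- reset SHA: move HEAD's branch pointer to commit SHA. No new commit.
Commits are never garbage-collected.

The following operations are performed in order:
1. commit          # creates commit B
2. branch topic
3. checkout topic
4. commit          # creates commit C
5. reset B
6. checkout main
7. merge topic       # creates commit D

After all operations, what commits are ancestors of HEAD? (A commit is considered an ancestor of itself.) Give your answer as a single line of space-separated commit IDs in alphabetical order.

After op 1 (commit): HEAD=main@B [main=B]
After op 2 (branch): HEAD=main@B [main=B topic=B]
After op 3 (checkout): HEAD=topic@B [main=B topic=B]
After op 4 (commit): HEAD=topic@C [main=B topic=C]
After op 5 (reset): HEAD=topic@B [main=B topic=B]
After op 6 (checkout): HEAD=main@B [main=B topic=B]
After op 7 (merge): HEAD=main@D [main=D topic=B]

Answer: A B D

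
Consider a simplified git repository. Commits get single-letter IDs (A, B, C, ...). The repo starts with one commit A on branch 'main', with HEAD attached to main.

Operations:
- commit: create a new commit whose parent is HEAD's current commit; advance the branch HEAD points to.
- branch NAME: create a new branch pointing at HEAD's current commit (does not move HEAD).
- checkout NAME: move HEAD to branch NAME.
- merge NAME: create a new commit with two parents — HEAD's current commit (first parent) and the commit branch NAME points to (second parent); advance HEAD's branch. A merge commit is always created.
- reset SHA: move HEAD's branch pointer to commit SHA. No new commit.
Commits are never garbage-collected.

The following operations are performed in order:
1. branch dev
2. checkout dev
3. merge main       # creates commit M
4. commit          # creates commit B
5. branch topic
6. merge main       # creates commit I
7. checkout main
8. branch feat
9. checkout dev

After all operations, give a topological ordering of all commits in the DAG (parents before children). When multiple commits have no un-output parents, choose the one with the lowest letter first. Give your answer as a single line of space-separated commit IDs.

After op 1 (branch): HEAD=main@A [dev=A main=A]
After op 2 (checkout): HEAD=dev@A [dev=A main=A]
After op 3 (merge): HEAD=dev@M [dev=M main=A]
After op 4 (commit): HEAD=dev@B [dev=B main=A]
After op 5 (branch): HEAD=dev@B [dev=B main=A topic=B]
After op 6 (merge): HEAD=dev@I [dev=I main=A topic=B]
After op 7 (checkout): HEAD=main@A [dev=I main=A topic=B]
After op 8 (branch): HEAD=main@A [dev=I feat=A main=A topic=B]
After op 9 (checkout): HEAD=dev@I [dev=I feat=A main=A topic=B]
commit A: parents=[]
commit B: parents=['M']
commit I: parents=['B', 'A']
commit M: parents=['A', 'A']

Answer: A M B I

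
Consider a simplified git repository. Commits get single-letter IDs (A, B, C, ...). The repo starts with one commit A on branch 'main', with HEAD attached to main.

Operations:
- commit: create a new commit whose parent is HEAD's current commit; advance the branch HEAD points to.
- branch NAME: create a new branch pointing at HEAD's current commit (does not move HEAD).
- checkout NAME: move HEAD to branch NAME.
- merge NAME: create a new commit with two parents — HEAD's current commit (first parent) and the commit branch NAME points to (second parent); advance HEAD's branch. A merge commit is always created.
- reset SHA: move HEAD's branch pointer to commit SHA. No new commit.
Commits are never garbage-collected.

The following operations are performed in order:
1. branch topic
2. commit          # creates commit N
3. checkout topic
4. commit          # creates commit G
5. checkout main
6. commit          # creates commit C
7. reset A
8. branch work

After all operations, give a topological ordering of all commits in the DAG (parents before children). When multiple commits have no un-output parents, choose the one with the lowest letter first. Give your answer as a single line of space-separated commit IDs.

After op 1 (branch): HEAD=main@A [main=A topic=A]
After op 2 (commit): HEAD=main@N [main=N topic=A]
After op 3 (checkout): HEAD=topic@A [main=N topic=A]
After op 4 (commit): HEAD=topic@G [main=N topic=G]
After op 5 (checkout): HEAD=main@N [main=N topic=G]
After op 6 (commit): HEAD=main@C [main=C topic=G]
After op 7 (reset): HEAD=main@A [main=A topic=G]
After op 8 (branch): HEAD=main@A [main=A topic=G work=A]
commit A: parents=[]
commit C: parents=['N']
commit G: parents=['A']
commit N: parents=['A']

Answer: A G N C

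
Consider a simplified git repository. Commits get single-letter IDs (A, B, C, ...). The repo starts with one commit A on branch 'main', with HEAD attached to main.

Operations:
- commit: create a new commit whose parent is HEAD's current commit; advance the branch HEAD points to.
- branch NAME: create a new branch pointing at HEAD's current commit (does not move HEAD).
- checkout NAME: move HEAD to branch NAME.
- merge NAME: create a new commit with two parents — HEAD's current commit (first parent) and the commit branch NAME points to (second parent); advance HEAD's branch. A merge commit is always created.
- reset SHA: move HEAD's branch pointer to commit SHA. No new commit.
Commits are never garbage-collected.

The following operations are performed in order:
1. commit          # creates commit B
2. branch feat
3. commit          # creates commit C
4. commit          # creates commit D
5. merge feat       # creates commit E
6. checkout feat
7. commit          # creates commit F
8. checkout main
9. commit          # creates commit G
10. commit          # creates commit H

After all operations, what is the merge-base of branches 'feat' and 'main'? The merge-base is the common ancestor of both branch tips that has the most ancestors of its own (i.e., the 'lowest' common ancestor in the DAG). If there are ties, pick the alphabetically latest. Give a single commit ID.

Answer: B

Derivation:
After op 1 (commit): HEAD=main@B [main=B]
After op 2 (branch): HEAD=main@B [feat=B main=B]
After op 3 (commit): HEAD=main@C [feat=B main=C]
After op 4 (commit): HEAD=main@D [feat=B main=D]
After op 5 (merge): HEAD=main@E [feat=B main=E]
After op 6 (checkout): HEAD=feat@B [feat=B main=E]
After op 7 (commit): HEAD=feat@F [feat=F main=E]
After op 8 (checkout): HEAD=main@E [feat=F main=E]
After op 9 (commit): HEAD=main@G [feat=F main=G]
After op 10 (commit): HEAD=main@H [feat=F main=H]
ancestors(feat=F): ['A', 'B', 'F']
ancestors(main=H): ['A', 'B', 'C', 'D', 'E', 'G', 'H']
common: ['A', 'B']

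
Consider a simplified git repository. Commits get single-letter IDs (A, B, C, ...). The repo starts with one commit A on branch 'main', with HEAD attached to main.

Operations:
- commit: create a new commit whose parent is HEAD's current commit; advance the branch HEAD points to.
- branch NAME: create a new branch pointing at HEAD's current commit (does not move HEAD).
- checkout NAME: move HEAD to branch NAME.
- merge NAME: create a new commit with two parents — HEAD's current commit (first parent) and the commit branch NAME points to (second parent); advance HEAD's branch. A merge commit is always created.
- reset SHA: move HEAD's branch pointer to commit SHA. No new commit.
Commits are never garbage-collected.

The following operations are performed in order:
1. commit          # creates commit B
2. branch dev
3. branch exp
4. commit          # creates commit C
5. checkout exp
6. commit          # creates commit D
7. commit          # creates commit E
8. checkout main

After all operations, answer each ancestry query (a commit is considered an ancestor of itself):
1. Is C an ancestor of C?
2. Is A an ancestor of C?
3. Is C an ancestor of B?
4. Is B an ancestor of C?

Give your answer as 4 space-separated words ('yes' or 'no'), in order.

Answer: yes yes no yes

Derivation:
After op 1 (commit): HEAD=main@B [main=B]
After op 2 (branch): HEAD=main@B [dev=B main=B]
After op 3 (branch): HEAD=main@B [dev=B exp=B main=B]
After op 4 (commit): HEAD=main@C [dev=B exp=B main=C]
After op 5 (checkout): HEAD=exp@B [dev=B exp=B main=C]
After op 6 (commit): HEAD=exp@D [dev=B exp=D main=C]
After op 7 (commit): HEAD=exp@E [dev=B exp=E main=C]
After op 8 (checkout): HEAD=main@C [dev=B exp=E main=C]
ancestors(C) = {A,B,C}; C in? yes
ancestors(C) = {A,B,C}; A in? yes
ancestors(B) = {A,B}; C in? no
ancestors(C) = {A,B,C}; B in? yes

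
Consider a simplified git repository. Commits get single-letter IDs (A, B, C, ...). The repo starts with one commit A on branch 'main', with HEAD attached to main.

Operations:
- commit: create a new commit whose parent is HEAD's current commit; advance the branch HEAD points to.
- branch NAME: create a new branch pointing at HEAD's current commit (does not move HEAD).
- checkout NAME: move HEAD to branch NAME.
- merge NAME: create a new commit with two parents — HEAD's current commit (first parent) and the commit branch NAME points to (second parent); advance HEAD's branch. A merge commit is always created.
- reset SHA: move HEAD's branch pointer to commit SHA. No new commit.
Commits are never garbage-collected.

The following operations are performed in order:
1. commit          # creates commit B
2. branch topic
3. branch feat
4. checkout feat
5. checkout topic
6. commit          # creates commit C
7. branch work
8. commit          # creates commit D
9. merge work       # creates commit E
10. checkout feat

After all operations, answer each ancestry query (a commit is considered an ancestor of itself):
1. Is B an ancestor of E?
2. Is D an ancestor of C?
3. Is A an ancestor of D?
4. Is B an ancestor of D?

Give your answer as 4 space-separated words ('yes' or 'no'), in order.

After op 1 (commit): HEAD=main@B [main=B]
After op 2 (branch): HEAD=main@B [main=B topic=B]
After op 3 (branch): HEAD=main@B [feat=B main=B topic=B]
After op 4 (checkout): HEAD=feat@B [feat=B main=B topic=B]
After op 5 (checkout): HEAD=topic@B [feat=B main=B topic=B]
After op 6 (commit): HEAD=topic@C [feat=B main=B topic=C]
After op 7 (branch): HEAD=topic@C [feat=B main=B topic=C work=C]
After op 8 (commit): HEAD=topic@D [feat=B main=B topic=D work=C]
After op 9 (merge): HEAD=topic@E [feat=B main=B topic=E work=C]
After op 10 (checkout): HEAD=feat@B [feat=B main=B topic=E work=C]
ancestors(E) = {A,B,C,D,E}; B in? yes
ancestors(C) = {A,B,C}; D in? no
ancestors(D) = {A,B,C,D}; A in? yes
ancestors(D) = {A,B,C,D}; B in? yes

Answer: yes no yes yes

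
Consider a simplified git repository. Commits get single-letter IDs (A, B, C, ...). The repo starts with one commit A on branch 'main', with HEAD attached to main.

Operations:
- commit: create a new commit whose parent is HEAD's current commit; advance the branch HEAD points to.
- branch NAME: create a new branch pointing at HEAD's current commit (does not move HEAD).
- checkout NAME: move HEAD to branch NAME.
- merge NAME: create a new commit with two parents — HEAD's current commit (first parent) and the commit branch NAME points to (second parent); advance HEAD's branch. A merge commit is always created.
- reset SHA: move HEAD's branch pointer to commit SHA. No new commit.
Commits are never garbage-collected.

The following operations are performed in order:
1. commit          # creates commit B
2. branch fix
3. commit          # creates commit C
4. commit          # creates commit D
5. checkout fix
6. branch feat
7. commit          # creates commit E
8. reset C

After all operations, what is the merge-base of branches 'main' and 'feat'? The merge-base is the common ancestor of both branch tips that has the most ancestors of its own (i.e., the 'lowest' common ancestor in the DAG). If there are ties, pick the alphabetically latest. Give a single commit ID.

After op 1 (commit): HEAD=main@B [main=B]
After op 2 (branch): HEAD=main@B [fix=B main=B]
After op 3 (commit): HEAD=main@C [fix=B main=C]
After op 4 (commit): HEAD=main@D [fix=B main=D]
After op 5 (checkout): HEAD=fix@B [fix=B main=D]
After op 6 (branch): HEAD=fix@B [feat=B fix=B main=D]
After op 7 (commit): HEAD=fix@E [feat=B fix=E main=D]
After op 8 (reset): HEAD=fix@C [feat=B fix=C main=D]
ancestors(main=D): ['A', 'B', 'C', 'D']
ancestors(feat=B): ['A', 'B']
common: ['A', 'B']

Answer: B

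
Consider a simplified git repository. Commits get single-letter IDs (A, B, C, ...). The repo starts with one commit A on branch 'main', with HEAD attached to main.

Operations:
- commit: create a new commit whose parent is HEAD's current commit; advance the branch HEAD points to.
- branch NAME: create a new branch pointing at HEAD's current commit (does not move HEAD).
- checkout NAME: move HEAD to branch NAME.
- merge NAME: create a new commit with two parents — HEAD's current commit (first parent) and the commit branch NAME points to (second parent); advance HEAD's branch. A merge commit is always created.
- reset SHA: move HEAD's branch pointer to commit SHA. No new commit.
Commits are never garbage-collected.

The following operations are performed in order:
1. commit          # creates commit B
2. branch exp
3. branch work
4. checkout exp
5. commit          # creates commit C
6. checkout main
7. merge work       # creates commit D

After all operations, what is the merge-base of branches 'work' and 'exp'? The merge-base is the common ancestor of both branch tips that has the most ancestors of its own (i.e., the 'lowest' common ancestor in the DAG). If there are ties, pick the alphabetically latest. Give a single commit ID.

Answer: B

Derivation:
After op 1 (commit): HEAD=main@B [main=B]
After op 2 (branch): HEAD=main@B [exp=B main=B]
After op 3 (branch): HEAD=main@B [exp=B main=B work=B]
After op 4 (checkout): HEAD=exp@B [exp=B main=B work=B]
After op 5 (commit): HEAD=exp@C [exp=C main=B work=B]
After op 6 (checkout): HEAD=main@B [exp=C main=B work=B]
After op 7 (merge): HEAD=main@D [exp=C main=D work=B]
ancestors(work=B): ['A', 'B']
ancestors(exp=C): ['A', 'B', 'C']
common: ['A', 'B']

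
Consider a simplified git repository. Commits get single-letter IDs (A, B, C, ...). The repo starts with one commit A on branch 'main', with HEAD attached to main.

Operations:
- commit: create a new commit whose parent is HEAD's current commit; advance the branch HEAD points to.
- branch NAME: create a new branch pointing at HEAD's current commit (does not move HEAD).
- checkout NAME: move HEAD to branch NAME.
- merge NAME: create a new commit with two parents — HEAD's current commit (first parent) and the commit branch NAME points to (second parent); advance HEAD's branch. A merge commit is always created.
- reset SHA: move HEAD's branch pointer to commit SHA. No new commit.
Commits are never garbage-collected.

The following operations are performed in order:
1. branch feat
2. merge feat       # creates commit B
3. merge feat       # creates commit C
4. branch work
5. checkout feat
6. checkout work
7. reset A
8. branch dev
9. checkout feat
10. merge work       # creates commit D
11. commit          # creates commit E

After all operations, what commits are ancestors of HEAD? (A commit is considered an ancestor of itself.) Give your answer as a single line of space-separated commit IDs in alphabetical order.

Answer: A D E

Derivation:
After op 1 (branch): HEAD=main@A [feat=A main=A]
After op 2 (merge): HEAD=main@B [feat=A main=B]
After op 3 (merge): HEAD=main@C [feat=A main=C]
After op 4 (branch): HEAD=main@C [feat=A main=C work=C]
After op 5 (checkout): HEAD=feat@A [feat=A main=C work=C]
After op 6 (checkout): HEAD=work@C [feat=A main=C work=C]
After op 7 (reset): HEAD=work@A [feat=A main=C work=A]
After op 8 (branch): HEAD=work@A [dev=A feat=A main=C work=A]
After op 9 (checkout): HEAD=feat@A [dev=A feat=A main=C work=A]
After op 10 (merge): HEAD=feat@D [dev=A feat=D main=C work=A]
After op 11 (commit): HEAD=feat@E [dev=A feat=E main=C work=A]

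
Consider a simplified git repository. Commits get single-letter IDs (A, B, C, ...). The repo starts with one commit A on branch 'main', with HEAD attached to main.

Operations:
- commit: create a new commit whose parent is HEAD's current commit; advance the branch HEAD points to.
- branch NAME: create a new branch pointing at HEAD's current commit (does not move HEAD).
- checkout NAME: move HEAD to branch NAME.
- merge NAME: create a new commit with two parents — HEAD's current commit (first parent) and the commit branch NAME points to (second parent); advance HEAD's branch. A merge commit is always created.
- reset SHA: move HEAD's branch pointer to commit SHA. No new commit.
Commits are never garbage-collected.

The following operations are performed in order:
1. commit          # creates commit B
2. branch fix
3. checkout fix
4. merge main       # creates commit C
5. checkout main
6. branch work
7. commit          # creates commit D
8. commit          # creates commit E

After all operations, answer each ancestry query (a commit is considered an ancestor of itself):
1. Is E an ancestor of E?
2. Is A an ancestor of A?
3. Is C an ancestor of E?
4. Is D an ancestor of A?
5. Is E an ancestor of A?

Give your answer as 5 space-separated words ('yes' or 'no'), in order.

Answer: yes yes no no no

Derivation:
After op 1 (commit): HEAD=main@B [main=B]
After op 2 (branch): HEAD=main@B [fix=B main=B]
After op 3 (checkout): HEAD=fix@B [fix=B main=B]
After op 4 (merge): HEAD=fix@C [fix=C main=B]
After op 5 (checkout): HEAD=main@B [fix=C main=B]
After op 6 (branch): HEAD=main@B [fix=C main=B work=B]
After op 7 (commit): HEAD=main@D [fix=C main=D work=B]
After op 8 (commit): HEAD=main@E [fix=C main=E work=B]
ancestors(E) = {A,B,D,E}; E in? yes
ancestors(A) = {A}; A in? yes
ancestors(E) = {A,B,D,E}; C in? no
ancestors(A) = {A}; D in? no
ancestors(A) = {A}; E in? no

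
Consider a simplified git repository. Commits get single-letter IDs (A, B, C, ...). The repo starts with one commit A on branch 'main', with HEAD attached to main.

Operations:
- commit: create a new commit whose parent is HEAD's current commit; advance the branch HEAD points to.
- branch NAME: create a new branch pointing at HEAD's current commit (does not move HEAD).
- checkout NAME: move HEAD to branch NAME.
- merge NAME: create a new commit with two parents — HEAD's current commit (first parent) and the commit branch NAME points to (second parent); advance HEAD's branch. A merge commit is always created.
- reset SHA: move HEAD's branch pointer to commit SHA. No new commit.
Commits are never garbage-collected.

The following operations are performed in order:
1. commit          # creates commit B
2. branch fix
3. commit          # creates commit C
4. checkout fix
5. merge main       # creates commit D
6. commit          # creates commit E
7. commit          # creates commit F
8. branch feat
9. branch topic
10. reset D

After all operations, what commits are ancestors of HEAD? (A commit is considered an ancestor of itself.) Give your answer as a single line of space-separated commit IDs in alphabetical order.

Answer: A B C D

Derivation:
After op 1 (commit): HEAD=main@B [main=B]
After op 2 (branch): HEAD=main@B [fix=B main=B]
After op 3 (commit): HEAD=main@C [fix=B main=C]
After op 4 (checkout): HEAD=fix@B [fix=B main=C]
After op 5 (merge): HEAD=fix@D [fix=D main=C]
After op 6 (commit): HEAD=fix@E [fix=E main=C]
After op 7 (commit): HEAD=fix@F [fix=F main=C]
After op 8 (branch): HEAD=fix@F [feat=F fix=F main=C]
After op 9 (branch): HEAD=fix@F [feat=F fix=F main=C topic=F]
After op 10 (reset): HEAD=fix@D [feat=F fix=D main=C topic=F]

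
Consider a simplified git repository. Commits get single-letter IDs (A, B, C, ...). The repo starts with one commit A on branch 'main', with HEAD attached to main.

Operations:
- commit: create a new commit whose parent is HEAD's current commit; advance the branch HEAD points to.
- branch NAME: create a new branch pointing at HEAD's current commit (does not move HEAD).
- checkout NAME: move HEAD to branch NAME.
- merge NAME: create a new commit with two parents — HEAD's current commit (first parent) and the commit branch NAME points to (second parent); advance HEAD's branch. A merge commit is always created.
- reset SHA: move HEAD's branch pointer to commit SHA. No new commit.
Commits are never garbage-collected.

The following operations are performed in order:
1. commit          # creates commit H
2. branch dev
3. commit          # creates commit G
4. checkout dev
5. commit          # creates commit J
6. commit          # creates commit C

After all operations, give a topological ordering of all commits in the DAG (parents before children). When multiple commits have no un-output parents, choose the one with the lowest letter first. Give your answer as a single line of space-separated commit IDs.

Answer: A H G J C

Derivation:
After op 1 (commit): HEAD=main@H [main=H]
After op 2 (branch): HEAD=main@H [dev=H main=H]
After op 3 (commit): HEAD=main@G [dev=H main=G]
After op 4 (checkout): HEAD=dev@H [dev=H main=G]
After op 5 (commit): HEAD=dev@J [dev=J main=G]
After op 6 (commit): HEAD=dev@C [dev=C main=G]
commit A: parents=[]
commit C: parents=['J']
commit G: parents=['H']
commit H: parents=['A']
commit J: parents=['H']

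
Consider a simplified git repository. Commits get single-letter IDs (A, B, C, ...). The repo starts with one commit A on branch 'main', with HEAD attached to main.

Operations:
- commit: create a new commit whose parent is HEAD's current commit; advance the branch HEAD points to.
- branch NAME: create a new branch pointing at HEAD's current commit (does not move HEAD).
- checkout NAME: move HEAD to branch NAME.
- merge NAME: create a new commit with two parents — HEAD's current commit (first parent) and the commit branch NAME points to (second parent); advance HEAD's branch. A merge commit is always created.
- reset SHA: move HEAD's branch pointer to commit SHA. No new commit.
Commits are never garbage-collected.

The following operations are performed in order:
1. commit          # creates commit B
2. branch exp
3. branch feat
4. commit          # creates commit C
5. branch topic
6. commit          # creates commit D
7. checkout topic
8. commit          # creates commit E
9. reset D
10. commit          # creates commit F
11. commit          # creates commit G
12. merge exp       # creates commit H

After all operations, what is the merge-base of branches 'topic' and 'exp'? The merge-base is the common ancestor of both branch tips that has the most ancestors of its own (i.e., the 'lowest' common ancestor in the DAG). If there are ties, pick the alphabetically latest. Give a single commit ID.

Answer: B

Derivation:
After op 1 (commit): HEAD=main@B [main=B]
After op 2 (branch): HEAD=main@B [exp=B main=B]
After op 3 (branch): HEAD=main@B [exp=B feat=B main=B]
After op 4 (commit): HEAD=main@C [exp=B feat=B main=C]
After op 5 (branch): HEAD=main@C [exp=B feat=B main=C topic=C]
After op 6 (commit): HEAD=main@D [exp=B feat=B main=D topic=C]
After op 7 (checkout): HEAD=topic@C [exp=B feat=B main=D topic=C]
After op 8 (commit): HEAD=topic@E [exp=B feat=B main=D topic=E]
After op 9 (reset): HEAD=topic@D [exp=B feat=B main=D topic=D]
After op 10 (commit): HEAD=topic@F [exp=B feat=B main=D topic=F]
After op 11 (commit): HEAD=topic@G [exp=B feat=B main=D topic=G]
After op 12 (merge): HEAD=topic@H [exp=B feat=B main=D topic=H]
ancestors(topic=H): ['A', 'B', 'C', 'D', 'F', 'G', 'H']
ancestors(exp=B): ['A', 'B']
common: ['A', 'B']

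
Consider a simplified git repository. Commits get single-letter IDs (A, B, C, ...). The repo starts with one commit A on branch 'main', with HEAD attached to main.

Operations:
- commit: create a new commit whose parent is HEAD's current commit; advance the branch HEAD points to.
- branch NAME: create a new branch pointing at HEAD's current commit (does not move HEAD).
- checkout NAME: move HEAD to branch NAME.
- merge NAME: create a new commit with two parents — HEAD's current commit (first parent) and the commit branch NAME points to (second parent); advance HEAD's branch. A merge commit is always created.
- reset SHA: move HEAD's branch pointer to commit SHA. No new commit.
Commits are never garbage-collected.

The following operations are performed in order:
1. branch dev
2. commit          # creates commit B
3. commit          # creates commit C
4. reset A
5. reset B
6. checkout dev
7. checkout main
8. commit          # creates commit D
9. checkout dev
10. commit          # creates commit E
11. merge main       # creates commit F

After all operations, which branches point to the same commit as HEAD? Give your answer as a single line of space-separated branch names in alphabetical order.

After op 1 (branch): HEAD=main@A [dev=A main=A]
After op 2 (commit): HEAD=main@B [dev=A main=B]
After op 3 (commit): HEAD=main@C [dev=A main=C]
After op 4 (reset): HEAD=main@A [dev=A main=A]
After op 5 (reset): HEAD=main@B [dev=A main=B]
After op 6 (checkout): HEAD=dev@A [dev=A main=B]
After op 7 (checkout): HEAD=main@B [dev=A main=B]
After op 8 (commit): HEAD=main@D [dev=A main=D]
After op 9 (checkout): HEAD=dev@A [dev=A main=D]
After op 10 (commit): HEAD=dev@E [dev=E main=D]
After op 11 (merge): HEAD=dev@F [dev=F main=D]

Answer: dev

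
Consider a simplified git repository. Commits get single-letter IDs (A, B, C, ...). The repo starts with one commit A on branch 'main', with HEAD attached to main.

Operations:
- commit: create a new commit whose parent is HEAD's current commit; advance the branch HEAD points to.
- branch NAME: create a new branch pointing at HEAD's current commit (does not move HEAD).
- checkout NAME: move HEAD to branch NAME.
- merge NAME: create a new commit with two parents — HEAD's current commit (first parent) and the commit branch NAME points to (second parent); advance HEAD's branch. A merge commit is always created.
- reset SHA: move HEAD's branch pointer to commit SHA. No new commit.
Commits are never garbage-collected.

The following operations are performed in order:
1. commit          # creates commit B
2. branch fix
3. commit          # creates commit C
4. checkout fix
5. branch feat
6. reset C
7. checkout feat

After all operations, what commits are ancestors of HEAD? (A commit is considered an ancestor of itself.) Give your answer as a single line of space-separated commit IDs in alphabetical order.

After op 1 (commit): HEAD=main@B [main=B]
After op 2 (branch): HEAD=main@B [fix=B main=B]
After op 3 (commit): HEAD=main@C [fix=B main=C]
After op 4 (checkout): HEAD=fix@B [fix=B main=C]
After op 5 (branch): HEAD=fix@B [feat=B fix=B main=C]
After op 6 (reset): HEAD=fix@C [feat=B fix=C main=C]
After op 7 (checkout): HEAD=feat@B [feat=B fix=C main=C]

Answer: A B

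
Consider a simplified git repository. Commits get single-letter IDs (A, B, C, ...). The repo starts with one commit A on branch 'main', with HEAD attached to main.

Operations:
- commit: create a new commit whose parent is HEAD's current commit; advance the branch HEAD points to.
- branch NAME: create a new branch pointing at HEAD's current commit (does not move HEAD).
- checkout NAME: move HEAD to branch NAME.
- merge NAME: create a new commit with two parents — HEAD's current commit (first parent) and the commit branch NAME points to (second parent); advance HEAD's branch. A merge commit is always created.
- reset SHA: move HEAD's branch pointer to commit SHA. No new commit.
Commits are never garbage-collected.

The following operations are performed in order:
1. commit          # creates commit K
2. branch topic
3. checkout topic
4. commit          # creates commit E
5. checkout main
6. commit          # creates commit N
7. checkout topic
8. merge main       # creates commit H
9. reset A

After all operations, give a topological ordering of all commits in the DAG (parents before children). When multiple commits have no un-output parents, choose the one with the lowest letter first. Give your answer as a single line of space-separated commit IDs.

Answer: A K E N H

Derivation:
After op 1 (commit): HEAD=main@K [main=K]
After op 2 (branch): HEAD=main@K [main=K topic=K]
After op 3 (checkout): HEAD=topic@K [main=K topic=K]
After op 4 (commit): HEAD=topic@E [main=K topic=E]
After op 5 (checkout): HEAD=main@K [main=K topic=E]
After op 6 (commit): HEAD=main@N [main=N topic=E]
After op 7 (checkout): HEAD=topic@E [main=N topic=E]
After op 8 (merge): HEAD=topic@H [main=N topic=H]
After op 9 (reset): HEAD=topic@A [main=N topic=A]
commit A: parents=[]
commit E: parents=['K']
commit H: parents=['E', 'N']
commit K: parents=['A']
commit N: parents=['K']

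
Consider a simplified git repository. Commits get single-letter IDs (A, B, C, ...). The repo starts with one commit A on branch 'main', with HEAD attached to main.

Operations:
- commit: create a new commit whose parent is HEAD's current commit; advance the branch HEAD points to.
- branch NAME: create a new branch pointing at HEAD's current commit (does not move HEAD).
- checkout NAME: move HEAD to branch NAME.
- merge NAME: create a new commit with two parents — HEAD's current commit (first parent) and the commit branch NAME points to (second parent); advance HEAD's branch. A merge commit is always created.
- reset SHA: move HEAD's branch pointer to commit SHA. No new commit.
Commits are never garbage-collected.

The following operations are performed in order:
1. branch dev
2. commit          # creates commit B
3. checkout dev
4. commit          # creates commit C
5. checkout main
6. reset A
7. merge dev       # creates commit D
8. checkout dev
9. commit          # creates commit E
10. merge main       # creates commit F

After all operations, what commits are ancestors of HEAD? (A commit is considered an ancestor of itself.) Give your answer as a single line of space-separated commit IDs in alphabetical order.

Answer: A C D E F

Derivation:
After op 1 (branch): HEAD=main@A [dev=A main=A]
After op 2 (commit): HEAD=main@B [dev=A main=B]
After op 3 (checkout): HEAD=dev@A [dev=A main=B]
After op 4 (commit): HEAD=dev@C [dev=C main=B]
After op 5 (checkout): HEAD=main@B [dev=C main=B]
After op 6 (reset): HEAD=main@A [dev=C main=A]
After op 7 (merge): HEAD=main@D [dev=C main=D]
After op 8 (checkout): HEAD=dev@C [dev=C main=D]
After op 9 (commit): HEAD=dev@E [dev=E main=D]
After op 10 (merge): HEAD=dev@F [dev=F main=D]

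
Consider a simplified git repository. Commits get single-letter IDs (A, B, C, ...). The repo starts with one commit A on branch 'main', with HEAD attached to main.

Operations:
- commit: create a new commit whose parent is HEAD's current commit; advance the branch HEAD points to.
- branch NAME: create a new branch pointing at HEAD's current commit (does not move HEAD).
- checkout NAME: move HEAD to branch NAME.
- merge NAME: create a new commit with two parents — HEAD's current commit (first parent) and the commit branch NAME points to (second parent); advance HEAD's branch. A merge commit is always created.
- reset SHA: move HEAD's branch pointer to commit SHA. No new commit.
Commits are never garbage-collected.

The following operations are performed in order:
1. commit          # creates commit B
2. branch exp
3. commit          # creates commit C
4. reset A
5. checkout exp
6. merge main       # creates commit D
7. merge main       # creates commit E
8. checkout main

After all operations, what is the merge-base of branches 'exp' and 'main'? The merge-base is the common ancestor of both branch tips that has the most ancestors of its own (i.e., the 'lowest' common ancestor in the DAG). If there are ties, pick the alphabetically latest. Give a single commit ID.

After op 1 (commit): HEAD=main@B [main=B]
After op 2 (branch): HEAD=main@B [exp=B main=B]
After op 3 (commit): HEAD=main@C [exp=B main=C]
After op 4 (reset): HEAD=main@A [exp=B main=A]
After op 5 (checkout): HEAD=exp@B [exp=B main=A]
After op 6 (merge): HEAD=exp@D [exp=D main=A]
After op 7 (merge): HEAD=exp@E [exp=E main=A]
After op 8 (checkout): HEAD=main@A [exp=E main=A]
ancestors(exp=E): ['A', 'B', 'D', 'E']
ancestors(main=A): ['A']
common: ['A']

Answer: A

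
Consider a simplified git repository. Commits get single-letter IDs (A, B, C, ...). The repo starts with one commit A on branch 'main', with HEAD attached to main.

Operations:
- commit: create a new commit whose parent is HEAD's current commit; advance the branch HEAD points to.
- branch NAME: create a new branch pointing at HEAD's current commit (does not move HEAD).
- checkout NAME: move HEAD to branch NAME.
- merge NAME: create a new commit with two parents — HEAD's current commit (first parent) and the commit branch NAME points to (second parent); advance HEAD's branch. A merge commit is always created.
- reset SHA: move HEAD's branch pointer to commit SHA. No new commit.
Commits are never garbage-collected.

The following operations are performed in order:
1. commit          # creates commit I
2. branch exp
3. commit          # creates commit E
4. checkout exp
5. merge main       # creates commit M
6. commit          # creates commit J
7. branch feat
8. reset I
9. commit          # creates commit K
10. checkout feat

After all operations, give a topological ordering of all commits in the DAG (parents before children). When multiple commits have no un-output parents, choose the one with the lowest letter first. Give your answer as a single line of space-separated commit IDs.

After op 1 (commit): HEAD=main@I [main=I]
After op 2 (branch): HEAD=main@I [exp=I main=I]
After op 3 (commit): HEAD=main@E [exp=I main=E]
After op 4 (checkout): HEAD=exp@I [exp=I main=E]
After op 5 (merge): HEAD=exp@M [exp=M main=E]
After op 6 (commit): HEAD=exp@J [exp=J main=E]
After op 7 (branch): HEAD=exp@J [exp=J feat=J main=E]
After op 8 (reset): HEAD=exp@I [exp=I feat=J main=E]
After op 9 (commit): HEAD=exp@K [exp=K feat=J main=E]
After op 10 (checkout): HEAD=feat@J [exp=K feat=J main=E]
commit A: parents=[]
commit E: parents=['I']
commit I: parents=['A']
commit J: parents=['M']
commit K: parents=['I']
commit M: parents=['I', 'E']

Answer: A I E K M J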